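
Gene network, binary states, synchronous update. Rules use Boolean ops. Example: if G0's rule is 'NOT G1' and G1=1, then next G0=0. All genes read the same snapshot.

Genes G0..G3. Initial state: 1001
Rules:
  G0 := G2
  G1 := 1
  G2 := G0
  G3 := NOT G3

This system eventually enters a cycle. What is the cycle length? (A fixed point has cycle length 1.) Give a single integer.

Answer: 2

Derivation:
Step 0: 1001
Step 1: G0=G2=0 G1=1(const) G2=G0=1 G3=NOT G3=NOT 1=0 -> 0110
Step 2: G0=G2=1 G1=1(const) G2=G0=0 G3=NOT G3=NOT 0=1 -> 1101
Step 3: G0=G2=0 G1=1(const) G2=G0=1 G3=NOT G3=NOT 1=0 -> 0110
State from step 3 equals state from step 1 -> cycle length 2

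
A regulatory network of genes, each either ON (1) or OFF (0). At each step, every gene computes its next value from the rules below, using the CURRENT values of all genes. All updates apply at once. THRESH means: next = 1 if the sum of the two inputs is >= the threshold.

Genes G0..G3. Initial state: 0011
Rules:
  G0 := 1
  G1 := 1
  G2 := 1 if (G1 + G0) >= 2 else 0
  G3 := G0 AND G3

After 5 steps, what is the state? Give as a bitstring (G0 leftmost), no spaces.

Step 1: G0=1(const) G1=1(const) G2=(0+0>=2)=0 G3=G0&G3=0&1=0 -> 1100
Step 2: G0=1(const) G1=1(const) G2=(1+1>=2)=1 G3=G0&G3=1&0=0 -> 1110
Step 3: G0=1(const) G1=1(const) G2=(1+1>=2)=1 G3=G0&G3=1&0=0 -> 1110
Step 4: G0=1(const) G1=1(const) G2=(1+1>=2)=1 G3=G0&G3=1&0=0 -> 1110
Step 5: G0=1(const) G1=1(const) G2=(1+1>=2)=1 G3=G0&G3=1&0=0 -> 1110

1110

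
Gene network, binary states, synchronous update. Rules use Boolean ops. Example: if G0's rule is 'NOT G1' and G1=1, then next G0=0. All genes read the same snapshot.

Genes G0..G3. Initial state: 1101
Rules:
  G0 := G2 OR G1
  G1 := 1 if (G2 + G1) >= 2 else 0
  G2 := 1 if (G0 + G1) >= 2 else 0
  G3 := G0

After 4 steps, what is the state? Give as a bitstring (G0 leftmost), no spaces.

Step 1: G0=G2|G1=0|1=1 G1=(0+1>=2)=0 G2=(1+1>=2)=1 G3=G0=1 -> 1011
Step 2: G0=G2|G1=1|0=1 G1=(1+0>=2)=0 G2=(1+0>=2)=0 G3=G0=1 -> 1001
Step 3: G0=G2|G1=0|0=0 G1=(0+0>=2)=0 G2=(1+0>=2)=0 G3=G0=1 -> 0001
Step 4: G0=G2|G1=0|0=0 G1=(0+0>=2)=0 G2=(0+0>=2)=0 G3=G0=0 -> 0000

0000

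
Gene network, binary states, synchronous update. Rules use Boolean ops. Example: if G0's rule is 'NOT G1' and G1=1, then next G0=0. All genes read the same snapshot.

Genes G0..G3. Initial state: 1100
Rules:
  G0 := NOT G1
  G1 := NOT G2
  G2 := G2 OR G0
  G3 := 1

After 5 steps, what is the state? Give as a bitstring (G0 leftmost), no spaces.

Step 1: G0=NOT G1=NOT 1=0 G1=NOT G2=NOT 0=1 G2=G2|G0=0|1=1 G3=1(const) -> 0111
Step 2: G0=NOT G1=NOT 1=0 G1=NOT G2=NOT 1=0 G2=G2|G0=1|0=1 G3=1(const) -> 0011
Step 3: G0=NOT G1=NOT 0=1 G1=NOT G2=NOT 1=0 G2=G2|G0=1|0=1 G3=1(const) -> 1011
Step 4: G0=NOT G1=NOT 0=1 G1=NOT G2=NOT 1=0 G2=G2|G0=1|1=1 G3=1(const) -> 1011
Step 5: G0=NOT G1=NOT 0=1 G1=NOT G2=NOT 1=0 G2=G2|G0=1|1=1 G3=1(const) -> 1011

1011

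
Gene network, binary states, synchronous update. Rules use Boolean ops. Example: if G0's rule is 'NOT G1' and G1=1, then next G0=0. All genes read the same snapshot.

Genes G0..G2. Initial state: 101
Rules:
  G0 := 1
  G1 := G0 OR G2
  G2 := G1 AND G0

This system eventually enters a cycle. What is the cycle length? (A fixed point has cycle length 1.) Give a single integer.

Answer: 1

Derivation:
Step 0: 101
Step 1: G0=1(const) G1=G0|G2=1|1=1 G2=G1&G0=0&1=0 -> 110
Step 2: G0=1(const) G1=G0|G2=1|0=1 G2=G1&G0=1&1=1 -> 111
Step 3: G0=1(const) G1=G0|G2=1|1=1 G2=G1&G0=1&1=1 -> 111
State from step 3 equals state from step 2 -> cycle length 1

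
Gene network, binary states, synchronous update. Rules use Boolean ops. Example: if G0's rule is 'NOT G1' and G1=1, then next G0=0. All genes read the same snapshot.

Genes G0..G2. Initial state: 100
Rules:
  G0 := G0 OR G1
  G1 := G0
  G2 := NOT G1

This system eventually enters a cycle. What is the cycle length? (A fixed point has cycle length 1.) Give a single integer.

Answer: 1

Derivation:
Step 0: 100
Step 1: G0=G0|G1=1|0=1 G1=G0=1 G2=NOT G1=NOT 0=1 -> 111
Step 2: G0=G0|G1=1|1=1 G1=G0=1 G2=NOT G1=NOT 1=0 -> 110
Step 3: G0=G0|G1=1|1=1 G1=G0=1 G2=NOT G1=NOT 1=0 -> 110
State from step 3 equals state from step 2 -> cycle length 1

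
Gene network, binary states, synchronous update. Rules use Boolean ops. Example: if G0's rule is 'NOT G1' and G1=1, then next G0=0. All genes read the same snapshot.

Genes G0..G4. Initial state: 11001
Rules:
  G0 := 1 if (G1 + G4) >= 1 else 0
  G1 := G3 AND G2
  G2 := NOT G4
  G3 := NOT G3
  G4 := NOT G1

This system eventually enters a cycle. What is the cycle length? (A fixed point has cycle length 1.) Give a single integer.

Step 0: 11001
Step 1: G0=(1+1>=1)=1 G1=G3&G2=0&0=0 G2=NOT G4=NOT 1=0 G3=NOT G3=NOT 0=1 G4=NOT G1=NOT 1=0 -> 10010
Step 2: G0=(0+0>=1)=0 G1=G3&G2=1&0=0 G2=NOT G4=NOT 0=1 G3=NOT G3=NOT 1=0 G4=NOT G1=NOT 0=1 -> 00101
Step 3: G0=(0+1>=1)=1 G1=G3&G2=0&1=0 G2=NOT G4=NOT 1=0 G3=NOT G3=NOT 0=1 G4=NOT G1=NOT 0=1 -> 10011
Step 4: G0=(0+1>=1)=1 G1=G3&G2=1&0=0 G2=NOT G4=NOT 1=0 G3=NOT G3=NOT 1=0 G4=NOT G1=NOT 0=1 -> 10001
Step 5: G0=(0+1>=1)=1 G1=G3&G2=0&0=0 G2=NOT G4=NOT 1=0 G3=NOT G3=NOT 0=1 G4=NOT G1=NOT 0=1 -> 10011
State from step 5 equals state from step 3 -> cycle length 2

Answer: 2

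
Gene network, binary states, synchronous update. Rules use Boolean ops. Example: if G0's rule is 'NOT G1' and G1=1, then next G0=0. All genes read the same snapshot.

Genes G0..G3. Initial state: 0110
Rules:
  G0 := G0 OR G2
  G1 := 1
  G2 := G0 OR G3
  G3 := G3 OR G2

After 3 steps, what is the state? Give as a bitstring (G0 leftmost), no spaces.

Step 1: G0=G0|G2=0|1=1 G1=1(const) G2=G0|G3=0|0=0 G3=G3|G2=0|1=1 -> 1101
Step 2: G0=G0|G2=1|0=1 G1=1(const) G2=G0|G3=1|1=1 G3=G3|G2=1|0=1 -> 1111
Step 3: G0=G0|G2=1|1=1 G1=1(const) G2=G0|G3=1|1=1 G3=G3|G2=1|1=1 -> 1111

1111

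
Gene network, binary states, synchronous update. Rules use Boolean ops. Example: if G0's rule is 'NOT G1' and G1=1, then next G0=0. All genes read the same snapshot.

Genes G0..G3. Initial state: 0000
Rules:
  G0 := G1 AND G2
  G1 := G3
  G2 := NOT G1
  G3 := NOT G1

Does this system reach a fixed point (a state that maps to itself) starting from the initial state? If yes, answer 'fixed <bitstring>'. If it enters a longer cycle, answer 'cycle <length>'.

Answer: cycle 4

Derivation:
Step 0: 0000
Step 1: G0=G1&G2=0&0=0 G1=G3=0 G2=NOT G1=NOT 0=1 G3=NOT G1=NOT 0=1 -> 0011
Step 2: G0=G1&G2=0&1=0 G1=G3=1 G2=NOT G1=NOT 0=1 G3=NOT G1=NOT 0=1 -> 0111
Step 3: G0=G1&G2=1&1=1 G1=G3=1 G2=NOT G1=NOT 1=0 G3=NOT G1=NOT 1=0 -> 1100
Step 4: G0=G1&G2=1&0=0 G1=G3=0 G2=NOT G1=NOT 1=0 G3=NOT G1=NOT 1=0 -> 0000
Cycle of length 4 starting at step 0 -> no fixed point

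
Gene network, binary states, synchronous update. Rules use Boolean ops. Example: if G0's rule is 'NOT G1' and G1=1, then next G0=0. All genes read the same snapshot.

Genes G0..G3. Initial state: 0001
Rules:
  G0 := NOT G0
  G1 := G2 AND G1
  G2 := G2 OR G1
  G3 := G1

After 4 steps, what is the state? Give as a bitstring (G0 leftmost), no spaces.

Step 1: G0=NOT G0=NOT 0=1 G1=G2&G1=0&0=0 G2=G2|G1=0|0=0 G3=G1=0 -> 1000
Step 2: G0=NOT G0=NOT 1=0 G1=G2&G1=0&0=0 G2=G2|G1=0|0=0 G3=G1=0 -> 0000
Step 3: G0=NOT G0=NOT 0=1 G1=G2&G1=0&0=0 G2=G2|G1=0|0=0 G3=G1=0 -> 1000
Step 4: G0=NOT G0=NOT 1=0 G1=G2&G1=0&0=0 G2=G2|G1=0|0=0 G3=G1=0 -> 0000

0000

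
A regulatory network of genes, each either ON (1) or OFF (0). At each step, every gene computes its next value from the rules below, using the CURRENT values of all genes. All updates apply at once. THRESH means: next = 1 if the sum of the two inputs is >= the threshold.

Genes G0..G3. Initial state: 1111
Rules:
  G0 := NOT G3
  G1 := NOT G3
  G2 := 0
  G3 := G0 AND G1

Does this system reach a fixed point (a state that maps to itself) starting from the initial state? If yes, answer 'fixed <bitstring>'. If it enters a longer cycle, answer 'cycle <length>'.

Answer: cycle 4

Derivation:
Step 0: 1111
Step 1: G0=NOT G3=NOT 1=0 G1=NOT G3=NOT 1=0 G2=0(const) G3=G0&G1=1&1=1 -> 0001
Step 2: G0=NOT G3=NOT 1=0 G1=NOT G3=NOT 1=0 G2=0(const) G3=G0&G1=0&0=0 -> 0000
Step 3: G0=NOT G3=NOT 0=1 G1=NOT G3=NOT 0=1 G2=0(const) G3=G0&G1=0&0=0 -> 1100
Step 4: G0=NOT G3=NOT 0=1 G1=NOT G3=NOT 0=1 G2=0(const) G3=G0&G1=1&1=1 -> 1101
Step 5: G0=NOT G3=NOT 1=0 G1=NOT G3=NOT 1=0 G2=0(const) G3=G0&G1=1&1=1 -> 0001
Cycle of length 4 starting at step 1 -> no fixed point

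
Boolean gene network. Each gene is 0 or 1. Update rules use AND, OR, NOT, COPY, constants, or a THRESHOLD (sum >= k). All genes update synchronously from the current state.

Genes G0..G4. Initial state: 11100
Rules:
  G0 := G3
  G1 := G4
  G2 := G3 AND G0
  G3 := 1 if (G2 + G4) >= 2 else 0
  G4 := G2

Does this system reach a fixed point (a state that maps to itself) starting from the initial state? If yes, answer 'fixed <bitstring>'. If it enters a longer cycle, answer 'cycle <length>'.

Step 0: 11100
Step 1: G0=G3=0 G1=G4=0 G2=G3&G0=0&1=0 G3=(1+0>=2)=0 G4=G2=1 -> 00001
Step 2: G0=G3=0 G1=G4=1 G2=G3&G0=0&0=0 G3=(0+1>=2)=0 G4=G2=0 -> 01000
Step 3: G0=G3=0 G1=G4=0 G2=G3&G0=0&0=0 G3=(0+0>=2)=0 G4=G2=0 -> 00000
Step 4: G0=G3=0 G1=G4=0 G2=G3&G0=0&0=0 G3=(0+0>=2)=0 G4=G2=0 -> 00000
Fixed point reached at step 3: 00000

Answer: fixed 00000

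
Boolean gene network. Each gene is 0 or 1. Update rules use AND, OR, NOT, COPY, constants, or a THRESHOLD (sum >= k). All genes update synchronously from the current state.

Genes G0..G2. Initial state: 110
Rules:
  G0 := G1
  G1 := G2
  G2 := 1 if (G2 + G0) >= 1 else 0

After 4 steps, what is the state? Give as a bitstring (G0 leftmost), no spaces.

Step 1: G0=G1=1 G1=G2=0 G2=(0+1>=1)=1 -> 101
Step 2: G0=G1=0 G1=G2=1 G2=(1+1>=1)=1 -> 011
Step 3: G0=G1=1 G1=G2=1 G2=(1+0>=1)=1 -> 111
Step 4: G0=G1=1 G1=G2=1 G2=(1+1>=1)=1 -> 111

111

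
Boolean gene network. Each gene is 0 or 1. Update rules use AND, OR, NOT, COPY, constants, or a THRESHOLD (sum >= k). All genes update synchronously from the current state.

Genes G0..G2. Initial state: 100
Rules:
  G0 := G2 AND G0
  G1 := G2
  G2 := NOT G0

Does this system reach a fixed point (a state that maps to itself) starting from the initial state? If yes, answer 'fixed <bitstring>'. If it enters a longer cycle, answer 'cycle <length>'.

Step 0: 100
Step 1: G0=G2&G0=0&1=0 G1=G2=0 G2=NOT G0=NOT 1=0 -> 000
Step 2: G0=G2&G0=0&0=0 G1=G2=0 G2=NOT G0=NOT 0=1 -> 001
Step 3: G0=G2&G0=1&0=0 G1=G2=1 G2=NOT G0=NOT 0=1 -> 011
Step 4: G0=G2&G0=1&0=0 G1=G2=1 G2=NOT G0=NOT 0=1 -> 011
Fixed point reached at step 3: 011

Answer: fixed 011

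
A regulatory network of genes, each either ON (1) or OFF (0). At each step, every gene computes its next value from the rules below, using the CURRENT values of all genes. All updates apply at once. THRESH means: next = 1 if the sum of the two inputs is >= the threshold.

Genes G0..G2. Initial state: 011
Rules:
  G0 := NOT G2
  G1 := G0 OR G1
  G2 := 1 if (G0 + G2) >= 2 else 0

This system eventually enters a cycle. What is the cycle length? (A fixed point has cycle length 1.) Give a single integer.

Step 0: 011
Step 1: G0=NOT G2=NOT 1=0 G1=G0|G1=0|1=1 G2=(0+1>=2)=0 -> 010
Step 2: G0=NOT G2=NOT 0=1 G1=G0|G1=0|1=1 G2=(0+0>=2)=0 -> 110
Step 3: G0=NOT G2=NOT 0=1 G1=G0|G1=1|1=1 G2=(1+0>=2)=0 -> 110
State from step 3 equals state from step 2 -> cycle length 1

Answer: 1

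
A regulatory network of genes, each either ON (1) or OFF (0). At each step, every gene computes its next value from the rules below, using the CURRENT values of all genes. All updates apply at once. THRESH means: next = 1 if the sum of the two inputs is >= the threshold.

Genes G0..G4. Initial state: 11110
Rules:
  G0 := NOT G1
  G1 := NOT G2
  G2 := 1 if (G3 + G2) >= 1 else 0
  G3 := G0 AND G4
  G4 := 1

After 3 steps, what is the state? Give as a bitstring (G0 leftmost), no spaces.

Step 1: G0=NOT G1=NOT 1=0 G1=NOT G2=NOT 1=0 G2=(1+1>=1)=1 G3=G0&G4=1&0=0 G4=1(const) -> 00101
Step 2: G0=NOT G1=NOT 0=1 G1=NOT G2=NOT 1=0 G2=(0+1>=1)=1 G3=G0&G4=0&1=0 G4=1(const) -> 10101
Step 3: G0=NOT G1=NOT 0=1 G1=NOT G2=NOT 1=0 G2=(0+1>=1)=1 G3=G0&G4=1&1=1 G4=1(const) -> 10111

10111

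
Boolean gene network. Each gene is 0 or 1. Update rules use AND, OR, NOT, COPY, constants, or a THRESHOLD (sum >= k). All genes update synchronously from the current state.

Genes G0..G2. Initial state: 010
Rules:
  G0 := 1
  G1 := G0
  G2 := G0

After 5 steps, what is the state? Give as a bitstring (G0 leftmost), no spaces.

Step 1: G0=1(const) G1=G0=0 G2=G0=0 -> 100
Step 2: G0=1(const) G1=G0=1 G2=G0=1 -> 111
Step 3: G0=1(const) G1=G0=1 G2=G0=1 -> 111
Step 4: G0=1(const) G1=G0=1 G2=G0=1 -> 111
Step 5: G0=1(const) G1=G0=1 G2=G0=1 -> 111

111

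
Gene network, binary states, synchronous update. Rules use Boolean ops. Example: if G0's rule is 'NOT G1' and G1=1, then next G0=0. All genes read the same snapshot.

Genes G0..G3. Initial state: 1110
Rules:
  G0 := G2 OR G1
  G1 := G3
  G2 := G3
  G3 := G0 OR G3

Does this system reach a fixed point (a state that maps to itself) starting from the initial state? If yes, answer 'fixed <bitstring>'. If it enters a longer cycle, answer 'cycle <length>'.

Step 0: 1110
Step 1: G0=G2|G1=1|1=1 G1=G3=0 G2=G3=0 G3=G0|G3=1|0=1 -> 1001
Step 2: G0=G2|G1=0|0=0 G1=G3=1 G2=G3=1 G3=G0|G3=1|1=1 -> 0111
Step 3: G0=G2|G1=1|1=1 G1=G3=1 G2=G3=1 G3=G0|G3=0|1=1 -> 1111
Step 4: G0=G2|G1=1|1=1 G1=G3=1 G2=G3=1 G3=G0|G3=1|1=1 -> 1111
Fixed point reached at step 3: 1111

Answer: fixed 1111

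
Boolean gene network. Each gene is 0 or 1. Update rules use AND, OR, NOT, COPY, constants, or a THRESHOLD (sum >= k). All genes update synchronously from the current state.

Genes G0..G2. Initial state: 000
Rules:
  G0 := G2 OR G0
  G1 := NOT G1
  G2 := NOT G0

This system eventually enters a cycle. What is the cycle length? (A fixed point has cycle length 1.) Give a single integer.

Answer: 2

Derivation:
Step 0: 000
Step 1: G0=G2|G0=0|0=0 G1=NOT G1=NOT 0=1 G2=NOT G0=NOT 0=1 -> 011
Step 2: G0=G2|G0=1|0=1 G1=NOT G1=NOT 1=0 G2=NOT G0=NOT 0=1 -> 101
Step 3: G0=G2|G0=1|1=1 G1=NOT G1=NOT 0=1 G2=NOT G0=NOT 1=0 -> 110
Step 4: G0=G2|G0=0|1=1 G1=NOT G1=NOT 1=0 G2=NOT G0=NOT 1=0 -> 100
Step 5: G0=G2|G0=0|1=1 G1=NOT G1=NOT 0=1 G2=NOT G0=NOT 1=0 -> 110
State from step 5 equals state from step 3 -> cycle length 2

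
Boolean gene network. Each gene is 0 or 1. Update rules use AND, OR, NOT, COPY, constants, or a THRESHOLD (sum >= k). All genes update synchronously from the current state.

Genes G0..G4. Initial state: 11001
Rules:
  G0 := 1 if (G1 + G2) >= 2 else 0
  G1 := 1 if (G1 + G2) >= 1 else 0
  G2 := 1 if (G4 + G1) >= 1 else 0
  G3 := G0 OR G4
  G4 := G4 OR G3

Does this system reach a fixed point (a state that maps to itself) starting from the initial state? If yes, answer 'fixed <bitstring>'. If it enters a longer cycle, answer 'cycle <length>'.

Step 0: 11001
Step 1: G0=(1+0>=2)=0 G1=(1+0>=1)=1 G2=(1+1>=1)=1 G3=G0|G4=1|1=1 G4=G4|G3=1|0=1 -> 01111
Step 2: G0=(1+1>=2)=1 G1=(1+1>=1)=1 G2=(1+1>=1)=1 G3=G0|G4=0|1=1 G4=G4|G3=1|1=1 -> 11111
Step 3: G0=(1+1>=2)=1 G1=(1+1>=1)=1 G2=(1+1>=1)=1 G3=G0|G4=1|1=1 G4=G4|G3=1|1=1 -> 11111
Fixed point reached at step 2: 11111

Answer: fixed 11111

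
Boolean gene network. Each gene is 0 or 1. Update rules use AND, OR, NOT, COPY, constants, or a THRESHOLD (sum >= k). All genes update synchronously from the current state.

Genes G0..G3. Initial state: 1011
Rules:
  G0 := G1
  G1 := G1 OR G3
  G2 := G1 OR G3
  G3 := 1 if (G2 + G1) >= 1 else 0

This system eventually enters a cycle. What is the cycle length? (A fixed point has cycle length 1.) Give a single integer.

Answer: 1

Derivation:
Step 0: 1011
Step 1: G0=G1=0 G1=G1|G3=0|1=1 G2=G1|G3=0|1=1 G3=(1+0>=1)=1 -> 0111
Step 2: G0=G1=1 G1=G1|G3=1|1=1 G2=G1|G3=1|1=1 G3=(1+1>=1)=1 -> 1111
Step 3: G0=G1=1 G1=G1|G3=1|1=1 G2=G1|G3=1|1=1 G3=(1+1>=1)=1 -> 1111
State from step 3 equals state from step 2 -> cycle length 1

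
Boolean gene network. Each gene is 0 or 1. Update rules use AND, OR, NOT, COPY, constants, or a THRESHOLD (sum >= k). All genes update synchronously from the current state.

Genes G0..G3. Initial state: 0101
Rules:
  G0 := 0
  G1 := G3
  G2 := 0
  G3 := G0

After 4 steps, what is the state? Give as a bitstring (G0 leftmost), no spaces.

Step 1: G0=0(const) G1=G3=1 G2=0(const) G3=G0=0 -> 0100
Step 2: G0=0(const) G1=G3=0 G2=0(const) G3=G0=0 -> 0000
Step 3: G0=0(const) G1=G3=0 G2=0(const) G3=G0=0 -> 0000
Step 4: G0=0(const) G1=G3=0 G2=0(const) G3=G0=0 -> 0000

0000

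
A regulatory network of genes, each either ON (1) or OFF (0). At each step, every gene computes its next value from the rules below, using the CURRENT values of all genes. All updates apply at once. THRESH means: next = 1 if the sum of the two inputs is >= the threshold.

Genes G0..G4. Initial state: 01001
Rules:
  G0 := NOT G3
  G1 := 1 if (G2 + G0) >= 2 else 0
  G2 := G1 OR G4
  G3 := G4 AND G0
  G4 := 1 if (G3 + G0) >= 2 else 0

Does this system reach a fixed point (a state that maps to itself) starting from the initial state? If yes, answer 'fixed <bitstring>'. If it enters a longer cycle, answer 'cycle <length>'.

Step 0: 01001
Step 1: G0=NOT G3=NOT 0=1 G1=(0+0>=2)=0 G2=G1|G4=1|1=1 G3=G4&G0=1&0=0 G4=(0+0>=2)=0 -> 10100
Step 2: G0=NOT G3=NOT 0=1 G1=(1+1>=2)=1 G2=G1|G4=0|0=0 G3=G4&G0=0&1=0 G4=(0+1>=2)=0 -> 11000
Step 3: G0=NOT G3=NOT 0=1 G1=(0+1>=2)=0 G2=G1|G4=1|0=1 G3=G4&G0=0&1=0 G4=(0+1>=2)=0 -> 10100
Cycle of length 2 starting at step 1 -> no fixed point

Answer: cycle 2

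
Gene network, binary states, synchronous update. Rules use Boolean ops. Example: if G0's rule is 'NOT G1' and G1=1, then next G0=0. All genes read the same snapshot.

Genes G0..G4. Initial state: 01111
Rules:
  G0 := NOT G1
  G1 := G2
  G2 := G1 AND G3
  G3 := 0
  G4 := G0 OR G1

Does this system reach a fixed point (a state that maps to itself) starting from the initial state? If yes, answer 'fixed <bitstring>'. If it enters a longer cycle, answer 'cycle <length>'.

Answer: fixed 10001

Derivation:
Step 0: 01111
Step 1: G0=NOT G1=NOT 1=0 G1=G2=1 G2=G1&G3=1&1=1 G3=0(const) G4=G0|G1=0|1=1 -> 01101
Step 2: G0=NOT G1=NOT 1=0 G1=G2=1 G2=G1&G3=1&0=0 G3=0(const) G4=G0|G1=0|1=1 -> 01001
Step 3: G0=NOT G1=NOT 1=0 G1=G2=0 G2=G1&G3=1&0=0 G3=0(const) G4=G0|G1=0|1=1 -> 00001
Step 4: G0=NOT G1=NOT 0=1 G1=G2=0 G2=G1&G3=0&0=0 G3=0(const) G4=G0|G1=0|0=0 -> 10000
Step 5: G0=NOT G1=NOT 0=1 G1=G2=0 G2=G1&G3=0&0=0 G3=0(const) G4=G0|G1=1|0=1 -> 10001
Step 6: G0=NOT G1=NOT 0=1 G1=G2=0 G2=G1&G3=0&0=0 G3=0(const) G4=G0|G1=1|0=1 -> 10001
Fixed point reached at step 5: 10001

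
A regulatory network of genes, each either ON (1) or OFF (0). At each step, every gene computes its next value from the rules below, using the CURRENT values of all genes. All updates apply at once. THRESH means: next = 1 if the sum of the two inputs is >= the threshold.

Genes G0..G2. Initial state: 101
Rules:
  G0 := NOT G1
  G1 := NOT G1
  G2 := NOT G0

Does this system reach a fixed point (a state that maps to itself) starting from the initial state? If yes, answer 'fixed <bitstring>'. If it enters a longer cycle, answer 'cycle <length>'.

Answer: cycle 2

Derivation:
Step 0: 101
Step 1: G0=NOT G1=NOT 0=1 G1=NOT G1=NOT 0=1 G2=NOT G0=NOT 1=0 -> 110
Step 2: G0=NOT G1=NOT 1=0 G1=NOT G1=NOT 1=0 G2=NOT G0=NOT 1=0 -> 000
Step 3: G0=NOT G1=NOT 0=1 G1=NOT G1=NOT 0=1 G2=NOT G0=NOT 0=1 -> 111
Step 4: G0=NOT G1=NOT 1=0 G1=NOT G1=NOT 1=0 G2=NOT G0=NOT 1=0 -> 000
Cycle of length 2 starting at step 2 -> no fixed point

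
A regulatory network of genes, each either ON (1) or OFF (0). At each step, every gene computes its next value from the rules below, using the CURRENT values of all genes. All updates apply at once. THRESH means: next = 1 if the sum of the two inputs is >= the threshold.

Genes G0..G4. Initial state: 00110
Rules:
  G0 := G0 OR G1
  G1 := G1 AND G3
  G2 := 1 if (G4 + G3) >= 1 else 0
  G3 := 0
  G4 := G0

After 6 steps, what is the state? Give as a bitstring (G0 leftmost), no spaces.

Step 1: G0=G0|G1=0|0=0 G1=G1&G3=0&1=0 G2=(0+1>=1)=1 G3=0(const) G4=G0=0 -> 00100
Step 2: G0=G0|G1=0|0=0 G1=G1&G3=0&0=0 G2=(0+0>=1)=0 G3=0(const) G4=G0=0 -> 00000
Step 3: G0=G0|G1=0|0=0 G1=G1&G3=0&0=0 G2=(0+0>=1)=0 G3=0(const) G4=G0=0 -> 00000
Step 4: G0=G0|G1=0|0=0 G1=G1&G3=0&0=0 G2=(0+0>=1)=0 G3=0(const) G4=G0=0 -> 00000
Step 5: G0=G0|G1=0|0=0 G1=G1&G3=0&0=0 G2=(0+0>=1)=0 G3=0(const) G4=G0=0 -> 00000
Step 6: G0=G0|G1=0|0=0 G1=G1&G3=0&0=0 G2=(0+0>=1)=0 G3=0(const) G4=G0=0 -> 00000

00000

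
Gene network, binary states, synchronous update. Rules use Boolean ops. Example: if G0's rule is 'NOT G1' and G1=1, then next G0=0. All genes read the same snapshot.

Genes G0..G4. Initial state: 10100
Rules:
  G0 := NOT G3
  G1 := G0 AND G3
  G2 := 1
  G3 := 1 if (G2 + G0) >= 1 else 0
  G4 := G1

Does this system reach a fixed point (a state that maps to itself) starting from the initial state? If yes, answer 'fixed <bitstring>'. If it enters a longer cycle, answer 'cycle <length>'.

Step 0: 10100
Step 1: G0=NOT G3=NOT 0=1 G1=G0&G3=1&0=0 G2=1(const) G3=(1+1>=1)=1 G4=G1=0 -> 10110
Step 2: G0=NOT G3=NOT 1=0 G1=G0&G3=1&1=1 G2=1(const) G3=(1+1>=1)=1 G4=G1=0 -> 01110
Step 3: G0=NOT G3=NOT 1=0 G1=G0&G3=0&1=0 G2=1(const) G3=(1+0>=1)=1 G4=G1=1 -> 00111
Step 4: G0=NOT G3=NOT 1=0 G1=G0&G3=0&1=0 G2=1(const) G3=(1+0>=1)=1 G4=G1=0 -> 00110
Step 5: G0=NOT G3=NOT 1=0 G1=G0&G3=0&1=0 G2=1(const) G3=(1+0>=1)=1 G4=G1=0 -> 00110
Fixed point reached at step 4: 00110

Answer: fixed 00110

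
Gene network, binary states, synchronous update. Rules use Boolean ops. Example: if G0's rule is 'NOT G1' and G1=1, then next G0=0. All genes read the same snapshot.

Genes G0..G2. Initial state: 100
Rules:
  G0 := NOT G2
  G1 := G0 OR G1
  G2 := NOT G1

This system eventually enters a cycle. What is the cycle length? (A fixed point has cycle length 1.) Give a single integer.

Answer: 1

Derivation:
Step 0: 100
Step 1: G0=NOT G2=NOT 0=1 G1=G0|G1=1|0=1 G2=NOT G1=NOT 0=1 -> 111
Step 2: G0=NOT G2=NOT 1=0 G1=G0|G1=1|1=1 G2=NOT G1=NOT 1=0 -> 010
Step 3: G0=NOT G2=NOT 0=1 G1=G0|G1=0|1=1 G2=NOT G1=NOT 1=0 -> 110
Step 4: G0=NOT G2=NOT 0=1 G1=G0|G1=1|1=1 G2=NOT G1=NOT 1=0 -> 110
State from step 4 equals state from step 3 -> cycle length 1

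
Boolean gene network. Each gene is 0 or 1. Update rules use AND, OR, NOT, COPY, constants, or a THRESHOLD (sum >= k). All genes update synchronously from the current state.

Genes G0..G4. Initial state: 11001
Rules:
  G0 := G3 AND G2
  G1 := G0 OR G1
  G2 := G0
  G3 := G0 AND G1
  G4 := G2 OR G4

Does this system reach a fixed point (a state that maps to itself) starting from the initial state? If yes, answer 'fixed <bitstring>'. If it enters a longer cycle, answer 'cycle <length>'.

Answer: cycle 2

Derivation:
Step 0: 11001
Step 1: G0=G3&G2=0&0=0 G1=G0|G1=1|1=1 G2=G0=1 G3=G0&G1=1&1=1 G4=G2|G4=0|1=1 -> 01111
Step 2: G0=G3&G2=1&1=1 G1=G0|G1=0|1=1 G2=G0=0 G3=G0&G1=0&1=0 G4=G2|G4=1|1=1 -> 11001
Cycle of length 2 starting at step 0 -> no fixed point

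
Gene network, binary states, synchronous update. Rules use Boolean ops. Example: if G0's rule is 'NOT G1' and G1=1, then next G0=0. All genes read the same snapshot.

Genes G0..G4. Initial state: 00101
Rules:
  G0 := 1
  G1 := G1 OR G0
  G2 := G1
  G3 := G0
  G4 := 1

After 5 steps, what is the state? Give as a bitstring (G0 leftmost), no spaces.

Step 1: G0=1(const) G1=G1|G0=0|0=0 G2=G1=0 G3=G0=0 G4=1(const) -> 10001
Step 2: G0=1(const) G1=G1|G0=0|1=1 G2=G1=0 G3=G0=1 G4=1(const) -> 11011
Step 3: G0=1(const) G1=G1|G0=1|1=1 G2=G1=1 G3=G0=1 G4=1(const) -> 11111
Step 4: G0=1(const) G1=G1|G0=1|1=1 G2=G1=1 G3=G0=1 G4=1(const) -> 11111
Step 5: G0=1(const) G1=G1|G0=1|1=1 G2=G1=1 G3=G0=1 G4=1(const) -> 11111

11111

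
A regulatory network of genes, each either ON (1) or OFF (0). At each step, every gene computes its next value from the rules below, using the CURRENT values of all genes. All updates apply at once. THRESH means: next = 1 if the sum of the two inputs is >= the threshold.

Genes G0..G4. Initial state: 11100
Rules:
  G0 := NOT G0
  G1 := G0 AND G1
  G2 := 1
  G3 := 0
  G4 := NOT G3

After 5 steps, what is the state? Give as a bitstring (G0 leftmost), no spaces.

Step 1: G0=NOT G0=NOT 1=0 G1=G0&G1=1&1=1 G2=1(const) G3=0(const) G4=NOT G3=NOT 0=1 -> 01101
Step 2: G0=NOT G0=NOT 0=1 G1=G0&G1=0&1=0 G2=1(const) G3=0(const) G4=NOT G3=NOT 0=1 -> 10101
Step 3: G0=NOT G0=NOT 1=0 G1=G0&G1=1&0=0 G2=1(const) G3=0(const) G4=NOT G3=NOT 0=1 -> 00101
Step 4: G0=NOT G0=NOT 0=1 G1=G0&G1=0&0=0 G2=1(const) G3=0(const) G4=NOT G3=NOT 0=1 -> 10101
Step 5: G0=NOT G0=NOT 1=0 G1=G0&G1=1&0=0 G2=1(const) G3=0(const) G4=NOT G3=NOT 0=1 -> 00101

00101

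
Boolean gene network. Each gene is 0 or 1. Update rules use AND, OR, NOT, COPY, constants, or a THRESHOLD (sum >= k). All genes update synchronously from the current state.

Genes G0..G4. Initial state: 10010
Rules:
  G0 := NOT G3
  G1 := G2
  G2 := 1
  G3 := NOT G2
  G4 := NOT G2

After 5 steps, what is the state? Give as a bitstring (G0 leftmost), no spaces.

Step 1: G0=NOT G3=NOT 1=0 G1=G2=0 G2=1(const) G3=NOT G2=NOT 0=1 G4=NOT G2=NOT 0=1 -> 00111
Step 2: G0=NOT G3=NOT 1=0 G1=G2=1 G2=1(const) G3=NOT G2=NOT 1=0 G4=NOT G2=NOT 1=0 -> 01100
Step 3: G0=NOT G3=NOT 0=1 G1=G2=1 G2=1(const) G3=NOT G2=NOT 1=0 G4=NOT G2=NOT 1=0 -> 11100
Step 4: G0=NOT G3=NOT 0=1 G1=G2=1 G2=1(const) G3=NOT G2=NOT 1=0 G4=NOT G2=NOT 1=0 -> 11100
Step 5: G0=NOT G3=NOT 0=1 G1=G2=1 G2=1(const) G3=NOT G2=NOT 1=0 G4=NOT G2=NOT 1=0 -> 11100

11100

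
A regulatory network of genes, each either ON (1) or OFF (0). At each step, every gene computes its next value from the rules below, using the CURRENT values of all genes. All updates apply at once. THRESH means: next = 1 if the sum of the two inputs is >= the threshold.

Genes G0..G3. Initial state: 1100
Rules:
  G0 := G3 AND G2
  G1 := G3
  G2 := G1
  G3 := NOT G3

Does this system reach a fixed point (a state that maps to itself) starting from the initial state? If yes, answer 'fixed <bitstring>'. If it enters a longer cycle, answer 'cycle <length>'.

Answer: cycle 2

Derivation:
Step 0: 1100
Step 1: G0=G3&G2=0&0=0 G1=G3=0 G2=G1=1 G3=NOT G3=NOT 0=1 -> 0011
Step 2: G0=G3&G2=1&1=1 G1=G3=1 G2=G1=0 G3=NOT G3=NOT 1=0 -> 1100
Cycle of length 2 starting at step 0 -> no fixed point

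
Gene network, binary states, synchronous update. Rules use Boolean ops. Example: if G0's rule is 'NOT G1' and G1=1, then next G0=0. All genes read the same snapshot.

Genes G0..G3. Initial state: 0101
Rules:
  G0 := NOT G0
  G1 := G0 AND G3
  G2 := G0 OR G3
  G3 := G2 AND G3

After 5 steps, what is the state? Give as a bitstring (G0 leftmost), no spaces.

Step 1: G0=NOT G0=NOT 0=1 G1=G0&G3=0&1=0 G2=G0|G3=0|1=1 G3=G2&G3=0&1=0 -> 1010
Step 2: G0=NOT G0=NOT 1=0 G1=G0&G3=1&0=0 G2=G0|G3=1|0=1 G3=G2&G3=1&0=0 -> 0010
Step 3: G0=NOT G0=NOT 0=1 G1=G0&G3=0&0=0 G2=G0|G3=0|0=0 G3=G2&G3=1&0=0 -> 1000
Step 4: G0=NOT G0=NOT 1=0 G1=G0&G3=1&0=0 G2=G0|G3=1|0=1 G3=G2&G3=0&0=0 -> 0010
Step 5: G0=NOT G0=NOT 0=1 G1=G0&G3=0&0=0 G2=G0|G3=0|0=0 G3=G2&G3=1&0=0 -> 1000

1000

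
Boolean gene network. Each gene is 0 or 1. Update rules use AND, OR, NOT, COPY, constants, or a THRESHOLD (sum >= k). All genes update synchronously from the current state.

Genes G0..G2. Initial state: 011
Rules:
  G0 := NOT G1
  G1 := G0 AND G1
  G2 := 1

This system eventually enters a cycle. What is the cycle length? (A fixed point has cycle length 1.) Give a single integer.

Answer: 1

Derivation:
Step 0: 011
Step 1: G0=NOT G1=NOT 1=0 G1=G0&G1=0&1=0 G2=1(const) -> 001
Step 2: G0=NOT G1=NOT 0=1 G1=G0&G1=0&0=0 G2=1(const) -> 101
Step 3: G0=NOT G1=NOT 0=1 G1=G0&G1=1&0=0 G2=1(const) -> 101
State from step 3 equals state from step 2 -> cycle length 1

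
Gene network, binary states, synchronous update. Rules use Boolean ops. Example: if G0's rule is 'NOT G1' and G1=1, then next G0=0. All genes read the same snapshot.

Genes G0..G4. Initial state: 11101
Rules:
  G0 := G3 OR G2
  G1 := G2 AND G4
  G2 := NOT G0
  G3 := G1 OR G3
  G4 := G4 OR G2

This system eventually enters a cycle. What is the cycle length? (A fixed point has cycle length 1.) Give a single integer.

Step 0: 11101
Step 1: G0=G3|G2=0|1=1 G1=G2&G4=1&1=1 G2=NOT G0=NOT 1=0 G3=G1|G3=1|0=1 G4=G4|G2=1|1=1 -> 11011
Step 2: G0=G3|G2=1|0=1 G1=G2&G4=0&1=0 G2=NOT G0=NOT 1=0 G3=G1|G3=1|1=1 G4=G4|G2=1|0=1 -> 10011
Step 3: G0=G3|G2=1|0=1 G1=G2&G4=0&1=0 G2=NOT G0=NOT 1=0 G3=G1|G3=0|1=1 G4=G4|G2=1|0=1 -> 10011
State from step 3 equals state from step 2 -> cycle length 1

Answer: 1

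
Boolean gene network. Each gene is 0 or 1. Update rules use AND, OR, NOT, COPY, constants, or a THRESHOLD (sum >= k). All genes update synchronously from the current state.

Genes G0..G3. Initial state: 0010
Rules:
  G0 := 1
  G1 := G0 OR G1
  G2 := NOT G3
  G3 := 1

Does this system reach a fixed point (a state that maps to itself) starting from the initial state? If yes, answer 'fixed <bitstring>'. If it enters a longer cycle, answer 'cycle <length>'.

Step 0: 0010
Step 1: G0=1(const) G1=G0|G1=0|0=0 G2=NOT G3=NOT 0=1 G3=1(const) -> 1011
Step 2: G0=1(const) G1=G0|G1=1|0=1 G2=NOT G3=NOT 1=0 G3=1(const) -> 1101
Step 3: G0=1(const) G1=G0|G1=1|1=1 G2=NOT G3=NOT 1=0 G3=1(const) -> 1101
Fixed point reached at step 2: 1101

Answer: fixed 1101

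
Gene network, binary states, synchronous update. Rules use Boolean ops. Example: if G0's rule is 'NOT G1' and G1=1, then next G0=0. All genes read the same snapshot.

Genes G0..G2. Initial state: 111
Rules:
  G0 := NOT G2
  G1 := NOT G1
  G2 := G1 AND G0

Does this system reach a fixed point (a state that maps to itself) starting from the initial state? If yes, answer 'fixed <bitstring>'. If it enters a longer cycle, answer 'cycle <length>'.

Step 0: 111
Step 1: G0=NOT G2=NOT 1=0 G1=NOT G1=NOT 1=0 G2=G1&G0=1&1=1 -> 001
Step 2: G0=NOT G2=NOT 1=0 G1=NOT G1=NOT 0=1 G2=G1&G0=0&0=0 -> 010
Step 3: G0=NOT G2=NOT 0=1 G1=NOT G1=NOT 1=0 G2=G1&G0=1&0=0 -> 100
Step 4: G0=NOT G2=NOT 0=1 G1=NOT G1=NOT 0=1 G2=G1&G0=0&1=0 -> 110
Step 5: G0=NOT G2=NOT 0=1 G1=NOT G1=NOT 1=0 G2=G1&G0=1&1=1 -> 101
Step 6: G0=NOT G2=NOT 1=0 G1=NOT G1=NOT 0=1 G2=G1&G0=0&1=0 -> 010
Cycle of length 4 starting at step 2 -> no fixed point

Answer: cycle 4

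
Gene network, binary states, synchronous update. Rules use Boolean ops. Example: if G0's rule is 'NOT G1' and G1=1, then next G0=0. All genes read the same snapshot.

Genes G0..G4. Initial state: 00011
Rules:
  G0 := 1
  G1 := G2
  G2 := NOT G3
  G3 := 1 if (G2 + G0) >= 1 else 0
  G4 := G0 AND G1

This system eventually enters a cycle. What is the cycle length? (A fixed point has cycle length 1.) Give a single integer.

Answer: 1

Derivation:
Step 0: 00011
Step 1: G0=1(const) G1=G2=0 G2=NOT G3=NOT 1=0 G3=(0+0>=1)=0 G4=G0&G1=0&0=0 -> 10000
Step 2: G0=1(const) G1=G2=0 G2=NOT G3=NOT 0=1 G3=(0+1>=1)=1 G4=G0&G1=1&0=0 -> 10110
Step 3: G0=1(const) G1=G2=1 G2=NOT G3=NOT 1=0 G3=(1+1>=1)=1 G4=G0&G1=1&0=0 -> 11010
Step 4: G0=1(const) G1=G2=0 G2=NOT G3=NOT 1=0 G3=(0+1>=1)=1 G4=G0&G1=1&1=1 -> 10011
Step 5: G0=1(const) G1=G2=0 G2=NOT G3=NOT 1=0 G3=(0+1>=1)=1 G4=G0&G1=1&0=0 -> 10010
Step 6: G0=1(const) G1=G2=0 G2=NOT G3=NOT 1=0 G3=(0+1>=1)=1 G4=G0&G1=1&0=0 -> 10010
State from step 6 equals state from step 5 -> cycle length 1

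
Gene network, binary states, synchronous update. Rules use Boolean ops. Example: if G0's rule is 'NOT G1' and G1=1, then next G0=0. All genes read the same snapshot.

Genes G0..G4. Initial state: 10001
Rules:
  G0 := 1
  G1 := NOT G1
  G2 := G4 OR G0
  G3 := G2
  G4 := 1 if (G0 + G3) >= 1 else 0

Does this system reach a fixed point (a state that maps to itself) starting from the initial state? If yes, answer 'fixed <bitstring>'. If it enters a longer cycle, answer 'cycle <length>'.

Answer: cycle 2

Derivation:
Step 0: 10001
Step 1: G0=1(const) G1=NOT G1=NOT 0=1 G2=G4|G0=1|1=1 G3=G2=0 G4=(1+0>=1)=1 -> 11101
Step 2: G0=1(const) G1=NOT G1=NOT 1=0 G2=G4|G0=1|1=1 G3=G2=1 G4=(1+0>=1)=1 -> 10111
Step 3: G0=1(const) G1=NOT G1=NOT 0=1 G2=G4|G0=1|1=1 G3=G2=1 G4=(1+1>=1)=1 -> 11111
Step 4: G0=1(const) G1=NOT G1=NOT 1=0 G2=G4|G0=1|1=1 G3=G2=1 G4=(1+1>=1)=1 -> 10111
Cycle of length 2 starting at step 2 -> no fixed point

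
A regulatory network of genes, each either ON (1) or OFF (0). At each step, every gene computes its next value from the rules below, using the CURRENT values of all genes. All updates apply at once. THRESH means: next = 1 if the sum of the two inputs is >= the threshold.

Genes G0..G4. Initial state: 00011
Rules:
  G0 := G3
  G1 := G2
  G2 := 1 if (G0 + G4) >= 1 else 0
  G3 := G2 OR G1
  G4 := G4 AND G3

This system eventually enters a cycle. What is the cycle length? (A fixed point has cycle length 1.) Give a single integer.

Answer: 1

Derivation:
Step 0: 00011
Step 1: G0=G3=1 G1=G2=0 G2=(0+1>=1)=1 G3=G2|G1=0|0=0 G4=G4&G3=1&1=1 -> 10101
Step 2: G0=G3=0 G1=G2=1 G2=(1+1>=1)=1 G3=G2|G1=1|0=1 G4=G4&G3=1&0=0 -> 01110
Step 3: G0=G3=1 G1=G2=1 G2=(0+0>=1)=0 G3=G2|G1=1|1=1 G4=G4&G3=0&1=0 -> 11010
Step 4: G0=G3=1 G1=G2=0 G2=(1+0>=1)=1 G3=G2|G1=0|1=1 G4=G4&G3=0&1=0 -> 10110
Step 5: G0=G3=1 G1=G2=1 G2=(1+0>=1)=1 G3=G2|G1=1|0=1 G4=G4&G3=0&1=0 -> 11110
Step 6: G0=G3=1 G1=G2=1 G2=(1+0>=1)=1 G3=G2|G1=1|1=1 G4=G4&G3=0&1=0 -> 11110
State from step 6 equals state from step 5 -> cycle length 1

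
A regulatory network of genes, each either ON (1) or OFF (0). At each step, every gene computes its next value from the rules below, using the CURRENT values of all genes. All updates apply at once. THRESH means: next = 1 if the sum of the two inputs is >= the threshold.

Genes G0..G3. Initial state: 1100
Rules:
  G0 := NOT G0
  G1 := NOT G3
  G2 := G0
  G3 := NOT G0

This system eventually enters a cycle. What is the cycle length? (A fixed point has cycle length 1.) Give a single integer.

Step 0: 1100
Step 1: G0=NOT G0=NOT 1=0 G1=NOT G3=NOT 0=1 G2=G0=1 G3=NOT G0=NOT 1=0 -> 0110
Step 2: G0=NOT G0=NOT 0=1 G1=NOT G3=NOT 0=1 G2=G0=0 G3=NOT G0=NOT 0=1 -> 1101
Step 3: G0=NOT G0=NOT 1=0 G1=NOT G3=NOT 1=0 G2=G0=1 G3=NOT G0=NOT 1=0 -> 0010
Step 4: G0=NOT G0=NOT 0=1 G1=NOT G3=NOT 0=1 G2=G0=0 G3=NOT G0=NOT 0=1 -> 1101
State from step 4 equals state from step 2 -> cycle length 2

Answer: 2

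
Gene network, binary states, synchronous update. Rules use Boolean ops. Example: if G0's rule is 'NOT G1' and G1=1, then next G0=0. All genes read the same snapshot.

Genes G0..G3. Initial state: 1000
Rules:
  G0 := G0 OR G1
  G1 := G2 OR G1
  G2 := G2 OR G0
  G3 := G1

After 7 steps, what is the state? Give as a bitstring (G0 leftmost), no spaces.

Step 1: G0=G0|G1=1|0=1 G1=G2|G1=0|0=0 G2=G2|G0=0|1=1 G3=G1=0 -> 1010
Step 2: G0=G0|G1=1|0=1 G1=G2|G1=1|0=1 G2=G2|G0=1|1=1 G3=G1=0 -> 1110
Step 3: G0=G0|G1=1|1=1 G1=G2|G1=1|1=1 G2=G2|G0=1|1=1 G3=G1=1 -> 1111
Step 4: G0=G0|G1=1|1=1 G1=G2|G1=1|1=1 G2=G2|G0=1|1=1 G3=G1=1 -> 1111
Step 5: G0=G0|G1=1|1=1 G1=G2|G1=1|1=1 G2=G2|G0=1|1=1 G3=G1=1 -> 1111
Step 6: G0=G0|G1=1|1=1 G1=G2|G1=1|1=1 G2=G2|G0=1|1=1 G3=G1=1 -> 1111
Step 7: G0=G0|G1=1|1=1 G1=G2|G1=1|1=1 G2=G2|G0=1|1=1 G3=G1=1 -> 1111

1111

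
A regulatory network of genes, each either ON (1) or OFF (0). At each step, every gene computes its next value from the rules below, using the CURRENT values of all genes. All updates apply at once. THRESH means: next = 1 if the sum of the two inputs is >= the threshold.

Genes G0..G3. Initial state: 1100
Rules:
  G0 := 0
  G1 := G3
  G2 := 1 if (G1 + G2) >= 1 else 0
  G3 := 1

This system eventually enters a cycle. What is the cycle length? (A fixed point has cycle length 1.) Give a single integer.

Answer: 1

Derivation:
Step 0: 1100
Step 1: G0=0(const) G1=G3=0 G2=(1+0>=1)=1 G3=1(const) -> 0011
Step 2: G0=0(const) G1=G3=1 G2=(0+1>=1)=1 G3=1(const) -> 0111
Step 3: G0=0(const) G1=G3=1 G2=(1+1>=1)=1 G3=1(const) -> 0111
State from step 3 equals state from step 2 -> cycle length 1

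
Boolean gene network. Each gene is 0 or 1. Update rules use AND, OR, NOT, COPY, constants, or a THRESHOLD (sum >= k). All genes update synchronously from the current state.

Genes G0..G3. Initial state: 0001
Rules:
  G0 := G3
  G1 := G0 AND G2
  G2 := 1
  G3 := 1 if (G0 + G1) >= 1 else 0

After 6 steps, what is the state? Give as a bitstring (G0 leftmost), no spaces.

Step 1: G0=G3=1 G1=G0&G2=0&0=0 G2=1(const) G3=(0+0>=1)=0 -> 1010
Step 2: G0=G3=0 G1=G0&G2=1&1=1 G2=1(const) G3=(1+0>=1)=1 -> 0111
Step 3: G0=G3=1 G1=G0&G2=0&1=0 G2=1(const) G3=(0+1>=1)=1 -> 1011
Step 4: G0=G3=1 G1=G0&G2=1&1=1 G2=1(const) G3=(1+0>=1)=1 -> 1111
Step 5: G0=G3=1 G1=G0&G2=1&1=1 G2=1(const) G3=(1+1>=1)=1 -> 1111
Step 6: G0=G3=1 G1=G0&G2=1&1=1 G2=1(const) G3=(1+1>=1)=1 -> 1111

1111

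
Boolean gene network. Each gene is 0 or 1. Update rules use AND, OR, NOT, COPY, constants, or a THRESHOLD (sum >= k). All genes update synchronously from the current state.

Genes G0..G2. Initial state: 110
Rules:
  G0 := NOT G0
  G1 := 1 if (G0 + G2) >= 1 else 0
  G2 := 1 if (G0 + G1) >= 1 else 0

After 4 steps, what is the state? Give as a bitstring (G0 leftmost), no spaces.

Step 1: G0=NOT G0=NOT 1=0 G1=(1+0>=1)=1 G2=(1+1>=1)=1 -> 011
Step 2: G0=NOT G0=NOT 0=1 G1=(0+1>=1)=1 G2=(0+1>=1)=1 -> 111
Step 3: G0=NOT G0=NOT 1=0 G1=(1+1>=1)=1 G2=(1+1>=1)=1 -> 011
Step 4: G0=NOT G0=NOT 0=1 G1=(0+1>=1)=1 G2=(0+1>=1)=1 -> 111

111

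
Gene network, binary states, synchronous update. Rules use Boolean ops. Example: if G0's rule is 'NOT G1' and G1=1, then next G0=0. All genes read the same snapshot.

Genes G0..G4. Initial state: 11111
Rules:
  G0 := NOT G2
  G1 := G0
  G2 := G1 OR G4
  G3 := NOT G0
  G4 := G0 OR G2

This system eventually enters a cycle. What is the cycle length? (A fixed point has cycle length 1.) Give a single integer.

Step 0: 11111
Step 1: G0=NOT G2=NOT 1=0 G1=G0=1 G2=G1|G4=1|1=1 G3=NOT G0=NOT 1=0 G4=G0|G2=1|1=1 -> 01101
Step 2: G0=NOT G2=NOT 1=0 G1=G0=0 G2=G1|G4=1|1=1 G3=NOT G0=NOT 0=1 G4=G0|G2=0|1=1 -> 00111
Step 3: G0=NOT G2=NOT 1=0 G1=G0=0 G2=G1|G4=0|1=1 G3=NOT G0=NOT 0=1 G4=G0|G2=0|1=1 -> 00111
State from step 3 equals state from step 2 -> cycle length 1

Answer: 1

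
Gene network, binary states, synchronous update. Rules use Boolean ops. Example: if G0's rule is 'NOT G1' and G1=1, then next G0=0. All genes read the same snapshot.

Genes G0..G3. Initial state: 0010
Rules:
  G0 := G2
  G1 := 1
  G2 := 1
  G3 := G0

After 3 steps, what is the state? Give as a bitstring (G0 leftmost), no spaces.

Step 1: G0=G2=1 G1=1(const) G2=1(const) G3=G0=0 -> 1110
Step 2: G0=G2=1 G1=1(const) G2=1(const) G3=G0=1 -> 1111
Step 3: G0=G2=1 G1=1(const) G2=1(const) G3=G0=1 -> 1111

1111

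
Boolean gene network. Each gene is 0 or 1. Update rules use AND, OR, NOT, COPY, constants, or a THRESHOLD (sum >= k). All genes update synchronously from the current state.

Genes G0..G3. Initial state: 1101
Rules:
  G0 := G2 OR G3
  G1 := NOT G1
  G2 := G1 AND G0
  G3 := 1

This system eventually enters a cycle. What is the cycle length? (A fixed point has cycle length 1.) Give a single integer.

Answer: 2

Derivation:
Step 0: 1101
Step 1: G0=G2|G3=0|1=1 G1=NOT G1=NOT 1=0 G2=G1&G0=1&1=1 G3=1(const) -> 1011
Step 2: G0=G2|G3=1|1=1 G1=NOT G1=NOT 0=1 G2=G1&G0=0&1=0 G3=1(const) -> 1101
State from step 2 equals state from step 0 -> cycle length 2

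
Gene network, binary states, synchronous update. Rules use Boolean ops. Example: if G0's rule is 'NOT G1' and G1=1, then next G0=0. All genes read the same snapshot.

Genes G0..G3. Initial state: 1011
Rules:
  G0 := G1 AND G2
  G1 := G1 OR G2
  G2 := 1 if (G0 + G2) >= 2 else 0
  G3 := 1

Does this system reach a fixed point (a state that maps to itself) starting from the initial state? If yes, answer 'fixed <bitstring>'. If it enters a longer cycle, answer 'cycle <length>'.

Step 0: 1011
Step 1: G0=G1&G2=0&1=0 G1=G1|G2=0|1=1 G2=(1+1>=2)=1 G3=1(const) -> 0111
Step 2: G0=G1&G2=1&1=1 G1=G1|G2=1|1=1 G2=(0+1>=2)=0 G3=1(const) -> 1101
Step 3: G0=G1&G2=1&0=0 G1=G1|G2=1|0=1 G2=(1+0>=2)=0 G3=1(const) -> 0101
Step 4: G0=G1&G2=1&0=0 G1=G1|G2=1|0=1 G2=(0+0>=2)=0 G3=1(const) -> 0101
Fixed point reached at step 3: 0101

Answer: fixed 0101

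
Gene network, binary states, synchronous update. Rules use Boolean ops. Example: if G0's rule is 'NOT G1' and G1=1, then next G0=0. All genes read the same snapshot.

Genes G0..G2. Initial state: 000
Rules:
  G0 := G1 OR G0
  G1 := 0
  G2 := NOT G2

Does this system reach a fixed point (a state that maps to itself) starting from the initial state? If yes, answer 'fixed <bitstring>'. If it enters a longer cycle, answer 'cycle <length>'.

Answer: cycle 2

Derivation:
Step 0: 000
Step 1: G0=G1|G0=0|0=0 G1=0(const) G2=NOT G2=NOT 0=1 -> 001
Step 2: G0=G1|G0=0|0=0 G1=0(const) G2=NOT G2=NOT 1=0 -> 000
Cycle of length 2 starting at step 0 -> no fixed point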